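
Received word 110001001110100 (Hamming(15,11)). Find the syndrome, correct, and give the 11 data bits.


Syndrome = 0: no error detected

Data: 00101110100 (no errors)


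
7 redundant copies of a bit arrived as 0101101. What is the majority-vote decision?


Ones: 4 out of 7
Threshold: 4

1 (4/7 voted 1)


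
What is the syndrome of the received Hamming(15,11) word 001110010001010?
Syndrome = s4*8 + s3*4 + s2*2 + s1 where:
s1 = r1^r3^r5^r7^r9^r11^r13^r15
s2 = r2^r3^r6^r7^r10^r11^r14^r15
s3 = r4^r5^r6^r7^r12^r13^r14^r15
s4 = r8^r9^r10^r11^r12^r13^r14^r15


s1=0, s2=0, s3=0, s4=1

Syndrome = 8 (error at position 8)


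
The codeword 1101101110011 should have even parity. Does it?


Number of 1s: 9

No, parity error (9 ones)


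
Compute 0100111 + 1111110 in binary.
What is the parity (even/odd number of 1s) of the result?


0100111 = 39
1111110 = 126
Sum = 165 = 10100101
1s count = 4

even parity (4 ones in 10100101)


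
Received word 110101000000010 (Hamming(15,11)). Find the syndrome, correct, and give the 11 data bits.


Syndrome = 15: error at position 15

Data: 00100000011 (corrected bit 15)


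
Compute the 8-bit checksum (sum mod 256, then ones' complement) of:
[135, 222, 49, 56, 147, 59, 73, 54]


Sum = 795 mod 256 = 27
Complement = 228

228


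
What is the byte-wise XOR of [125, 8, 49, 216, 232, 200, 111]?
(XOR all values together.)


XOR chain: 125 ^ 8 ^ 49 ^ 216 ^ 232 ^ 200 ^ 111 = 211

211


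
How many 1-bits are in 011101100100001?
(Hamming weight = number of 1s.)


Counting 1s in 011101100100001

7


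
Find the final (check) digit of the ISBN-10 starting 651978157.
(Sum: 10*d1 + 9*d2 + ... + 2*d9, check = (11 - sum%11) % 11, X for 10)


Weighted sum: 291
291 mod 11 = 5

Check digit: 6


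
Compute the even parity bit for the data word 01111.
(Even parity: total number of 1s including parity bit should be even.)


Number of 1s in data: 4
Parity bit: 0

0


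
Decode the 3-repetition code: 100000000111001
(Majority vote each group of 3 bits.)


Groups: 100, 000, 000, 111, 001
Majority votes: 00010

00010


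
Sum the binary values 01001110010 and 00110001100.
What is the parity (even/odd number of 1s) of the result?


01001110010 = 626
00110001100 = 396
Sum = 1022 = 1111111110
1s count = 9

odd parity (9 ones in 1111111110)


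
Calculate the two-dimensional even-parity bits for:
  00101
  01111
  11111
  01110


Row parities: 0011
Column parities: 11011

Row P: 0011, Col P: 11011, Corner: 0


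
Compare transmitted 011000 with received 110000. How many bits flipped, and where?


XOR: 101000

2 error(s) at position(s): 0, 2


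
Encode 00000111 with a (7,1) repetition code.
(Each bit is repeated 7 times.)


Each bit -> 7 copies

00000000000000000000000000000000000111111111111111111111


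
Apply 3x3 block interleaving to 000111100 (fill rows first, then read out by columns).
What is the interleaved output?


Matrix:
  000
  111
  100
Read columns: 011010010

011010010


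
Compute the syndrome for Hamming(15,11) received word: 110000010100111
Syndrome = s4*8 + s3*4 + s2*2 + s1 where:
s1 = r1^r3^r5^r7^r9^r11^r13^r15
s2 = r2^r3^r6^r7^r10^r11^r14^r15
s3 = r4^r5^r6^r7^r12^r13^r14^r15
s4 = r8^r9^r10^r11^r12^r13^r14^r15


s1=1, s2=0, s3=1, s4=1

Syndrome = 13 (error at position 13)


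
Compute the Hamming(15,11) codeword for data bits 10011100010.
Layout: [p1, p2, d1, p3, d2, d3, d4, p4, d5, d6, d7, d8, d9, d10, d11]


Parity bits: p1=1, p2=0, p3=0, p4=1

101000111100010


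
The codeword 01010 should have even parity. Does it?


Number of 1s: 2

Yes, parity is correct (2 ones)


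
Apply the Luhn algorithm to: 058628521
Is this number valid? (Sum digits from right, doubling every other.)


Luhn sum = 31
31 mod 10 = 1

Invalid (Luhn sum mod 10 = 1)


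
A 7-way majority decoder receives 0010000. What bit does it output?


Ones: 1 out of 7
Threshold: 4

0 (1/7 voted 1)


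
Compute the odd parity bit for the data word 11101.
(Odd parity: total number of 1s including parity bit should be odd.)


Number of 1s in data: 4
Parity bit: 1

1


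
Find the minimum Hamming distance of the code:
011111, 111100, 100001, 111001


Comparing all pairs, minimum distance: 2
Can detect 1 errors, correct 0 errors

2


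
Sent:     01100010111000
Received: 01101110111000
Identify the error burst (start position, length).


XOR: 00001100000000

Burst at position 4, length 2


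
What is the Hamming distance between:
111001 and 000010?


XOR: 111011
Count of 1s: 5

5


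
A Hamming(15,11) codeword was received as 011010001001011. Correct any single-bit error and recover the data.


Syndrome = 0: no error detected

Data: 11001001011 (no errors)


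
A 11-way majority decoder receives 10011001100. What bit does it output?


Ones: 5 out of 11
Threshold: 6

0 (5/11 voted 1)


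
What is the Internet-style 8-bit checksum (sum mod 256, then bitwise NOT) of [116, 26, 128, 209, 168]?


Sum = 647 mod 256 = 135
Complement = 120

120


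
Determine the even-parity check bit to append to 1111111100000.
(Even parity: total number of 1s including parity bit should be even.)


Number of 1s in data: 8
Parity bit: 0

0


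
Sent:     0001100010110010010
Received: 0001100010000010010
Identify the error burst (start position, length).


XOR: 0000000000110000000

Burst at position 10, length 2


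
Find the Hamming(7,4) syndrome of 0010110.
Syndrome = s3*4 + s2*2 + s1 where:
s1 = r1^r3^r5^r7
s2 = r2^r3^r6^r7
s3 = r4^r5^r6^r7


s1=0, s2=0, s3=0

Syndrome = 0 (no error)


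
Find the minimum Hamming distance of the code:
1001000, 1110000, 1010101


Comparing all pairs, minimum distance: 3
Can detect 2 errors, correct 1 errors

3


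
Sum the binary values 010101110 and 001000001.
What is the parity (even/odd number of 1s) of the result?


010101110 = 174
001000001 = 65
Sum = 239 = 11101111
1s count = 7

odd parity (7 ones in 11101111)


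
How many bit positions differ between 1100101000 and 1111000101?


XOR: 0011101101
Count of 1s: 6

6


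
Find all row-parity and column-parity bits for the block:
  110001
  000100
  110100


Row parities: 111
Column parities: 000001

Row P: 111, Col P: 000001, Corner: 1


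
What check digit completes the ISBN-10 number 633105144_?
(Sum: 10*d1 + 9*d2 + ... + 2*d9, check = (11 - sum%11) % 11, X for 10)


Weighted sum: 167
167 mod 11 = 2

Check digit: 9


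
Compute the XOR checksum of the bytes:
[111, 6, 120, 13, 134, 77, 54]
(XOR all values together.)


XOR chain: 111 ^ 6 ^ 120 ^ 13 ^ 134 ^ 77 ^ 54 = 225

225


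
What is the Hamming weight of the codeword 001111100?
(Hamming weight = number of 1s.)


Counting 1s in 001111100

5


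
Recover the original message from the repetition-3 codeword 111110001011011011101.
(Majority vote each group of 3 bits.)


Groups: 111, 110, 001, 011, 011, 011, 101
Majority votes: 1101111

1101111


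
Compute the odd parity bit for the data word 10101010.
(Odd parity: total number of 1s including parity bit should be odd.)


Number of 1s in data: 4
Parity bit: 1

1


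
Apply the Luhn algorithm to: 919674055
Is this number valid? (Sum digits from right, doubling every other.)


Luhn sum = 44
44 mod 10 = 4

Invalid (Luhn sum mod 10 = 4)


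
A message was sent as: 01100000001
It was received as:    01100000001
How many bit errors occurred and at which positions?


XOR: 00000000000

0 errors (received matches sent)


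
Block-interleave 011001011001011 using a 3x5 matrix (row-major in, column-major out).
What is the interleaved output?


Matrix:
  01100
  10110
  01011
Read columns: 010101110011001

010101110011001


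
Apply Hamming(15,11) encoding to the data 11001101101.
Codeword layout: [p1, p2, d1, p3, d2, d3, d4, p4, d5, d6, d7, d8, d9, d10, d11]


Parity bits: p1=1, p2=1, p3=0, p4=1

111010011101101


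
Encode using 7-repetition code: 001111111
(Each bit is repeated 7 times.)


Each bit -> 7 copies

000000000000001111111111111111111111111111111111111111111111111


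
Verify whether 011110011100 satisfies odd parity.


Number of 1s: 7

Yes, parity is correct (7 ones)


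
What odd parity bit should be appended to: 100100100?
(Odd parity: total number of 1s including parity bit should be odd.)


Number of 1s in data: 3
Parity bit: 0

0


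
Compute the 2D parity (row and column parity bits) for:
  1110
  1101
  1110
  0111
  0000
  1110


Row parities: 111101
Column parities: 0100

Row P: 111101, Col P: 0100, Corner: 1


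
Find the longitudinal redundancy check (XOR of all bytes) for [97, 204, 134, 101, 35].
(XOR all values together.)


XOR chain: 97 ^ 204 ^ 134 ^ 101 ^ 35 = 109

109


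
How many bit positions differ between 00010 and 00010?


XOR: 00000
Count of 1s: 0

0


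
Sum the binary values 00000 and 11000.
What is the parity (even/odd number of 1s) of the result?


00000 = 0
11000 = 24
Sum = 24 = 11000
1s count = 2

even parity (2 ones in 11000)


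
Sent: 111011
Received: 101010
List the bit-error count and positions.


XOR: 010001

2 error(s) at position(s): 1, 5


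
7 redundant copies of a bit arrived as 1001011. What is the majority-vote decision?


Ones: 4 out of 7
Threshold: 4

1 (4/7 voted 1)


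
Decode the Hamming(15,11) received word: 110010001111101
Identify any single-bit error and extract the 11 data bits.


Syndrome = 0: no error detected

Data: 01001111101 (no errors)


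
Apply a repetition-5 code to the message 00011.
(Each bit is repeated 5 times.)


Each bit -> 5 copies

0000000000000001111111111


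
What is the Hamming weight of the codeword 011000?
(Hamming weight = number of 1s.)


Counting 1s in 011000

2


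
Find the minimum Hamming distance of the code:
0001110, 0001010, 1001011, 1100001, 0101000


Comparing all pairs, minimum distance: 1
Can detect 0 errors, correct 0 errors

1


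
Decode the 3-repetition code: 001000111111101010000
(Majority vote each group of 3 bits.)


Groups: 001, 000, 111, 111, 101, 010, 000
Majority votes: 0011100

0011100


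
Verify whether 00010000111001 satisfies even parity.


Number of 1s: 5

No, parity error (5 ones)


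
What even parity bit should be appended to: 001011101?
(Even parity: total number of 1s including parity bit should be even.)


Number of 1s in data: 5
Parity bit: 1

1


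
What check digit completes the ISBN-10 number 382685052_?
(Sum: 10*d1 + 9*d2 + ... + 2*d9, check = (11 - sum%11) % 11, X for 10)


Weighted sum: 252
252 mod 11 = 10

Check digit: 1


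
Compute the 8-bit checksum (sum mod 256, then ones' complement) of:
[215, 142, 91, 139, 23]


Sum = 610 mod 256 = 98
Complement = 157

157


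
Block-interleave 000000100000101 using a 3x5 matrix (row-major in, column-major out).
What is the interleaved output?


Matrix:
  00000
  01000
  00101
Read columns: 000010001000001

000010001000001


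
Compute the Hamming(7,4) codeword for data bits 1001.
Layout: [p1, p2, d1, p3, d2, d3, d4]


Parity bits: p1=0, p2=0, p3=1

0011001


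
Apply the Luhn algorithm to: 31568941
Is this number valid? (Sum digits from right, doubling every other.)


Luhn sum = 39
39 mod 10 = 9

Invalid (Luhn sum mod 10 = 9)


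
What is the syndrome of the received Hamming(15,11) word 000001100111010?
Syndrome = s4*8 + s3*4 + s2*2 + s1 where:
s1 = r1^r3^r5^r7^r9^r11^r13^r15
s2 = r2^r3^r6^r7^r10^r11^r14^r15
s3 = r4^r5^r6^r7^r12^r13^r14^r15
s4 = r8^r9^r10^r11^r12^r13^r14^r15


s1=0, s2=1, s3=0, s4=0

Syndrome = 2 (error at position 2)


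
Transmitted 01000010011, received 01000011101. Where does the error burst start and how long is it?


XOR: 00000001110

Burst at position 7, length 3


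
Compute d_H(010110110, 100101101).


XOR: 110011011
Count of 1s: 6

6


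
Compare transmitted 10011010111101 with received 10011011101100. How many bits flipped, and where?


XOR: 00000001010001

3 error(s) at position(s): 7, 9, 13


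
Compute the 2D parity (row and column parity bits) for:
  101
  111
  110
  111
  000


Row parities: 01010
Column parities: 011

Row P: 01010, Col P: 011, Corner: 0


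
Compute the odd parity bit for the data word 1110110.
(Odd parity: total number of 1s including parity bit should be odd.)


Number of 1s in data: 5
Parity bit: 0

0


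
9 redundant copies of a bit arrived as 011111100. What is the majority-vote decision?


Ones: 6 out of 9
Threshold: 5

1 (6/9 voted 1)


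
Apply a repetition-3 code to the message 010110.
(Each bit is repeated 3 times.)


Each bit -> 3 copies

000111000111111000


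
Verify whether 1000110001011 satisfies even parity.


Number of 1s: 6

Yes, parity is correct (6 ones)


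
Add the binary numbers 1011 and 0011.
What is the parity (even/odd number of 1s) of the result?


1011 = 11
0011 = 3
Sum = 14 = 1110
1s count = 3

odd parity (3 ones in 1110)


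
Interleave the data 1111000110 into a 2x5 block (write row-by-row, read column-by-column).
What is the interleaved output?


Matrix:
  11110
  00110
Read columns: 1010111100

1010111100


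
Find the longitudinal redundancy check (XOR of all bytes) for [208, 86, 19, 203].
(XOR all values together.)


XOR chain: 208 ^ 86 ^ 19 ^ 203 = 94

94


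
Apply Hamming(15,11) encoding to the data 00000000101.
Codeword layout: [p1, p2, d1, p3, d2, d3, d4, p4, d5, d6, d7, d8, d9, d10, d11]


Parity bits: p1=0, p2=1, p3=0, p4=0

010000000000101


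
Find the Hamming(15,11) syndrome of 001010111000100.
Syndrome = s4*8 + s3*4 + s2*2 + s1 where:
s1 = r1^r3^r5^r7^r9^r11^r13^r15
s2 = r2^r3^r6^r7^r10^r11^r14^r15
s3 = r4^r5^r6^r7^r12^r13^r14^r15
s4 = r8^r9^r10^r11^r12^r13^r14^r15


s1=1, s2=0, s3=1, s4=1

Syndrome = 13 (error at position 13)


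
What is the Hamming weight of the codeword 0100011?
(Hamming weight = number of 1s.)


Counting 1s in 0100011

3


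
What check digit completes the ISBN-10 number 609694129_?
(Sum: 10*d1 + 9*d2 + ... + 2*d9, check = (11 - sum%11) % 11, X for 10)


Weighted sum: 276
276 mod 11 = 1

Check digit: X


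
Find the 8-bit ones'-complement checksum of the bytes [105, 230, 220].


Sum = 555 mod 256 = 43
Complement = 212

212


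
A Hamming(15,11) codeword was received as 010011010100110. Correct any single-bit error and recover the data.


Syndrome = 0: no error detected

Data: 01100100110 (no errors)


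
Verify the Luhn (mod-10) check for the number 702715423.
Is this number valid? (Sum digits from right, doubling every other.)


Luhn sum = 27
27 mod 10 = 7

Invalid (Luhn sum mod 10 = 7)


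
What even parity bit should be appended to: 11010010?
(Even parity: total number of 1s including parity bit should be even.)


Number of 1s in data: 4
Parity bit: 0

0


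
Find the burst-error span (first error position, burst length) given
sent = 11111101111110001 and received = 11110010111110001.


XOR: 00001111000000000

Burst at position 4, length 4


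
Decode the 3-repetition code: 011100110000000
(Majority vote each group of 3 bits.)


Groups: 011, 100, 110, 000, 000
Majority votes: 10100

10100


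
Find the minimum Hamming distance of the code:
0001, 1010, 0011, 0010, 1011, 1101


Comparing all pairs, minimum distance: 1
Can detect 0 errors, correct 0 errors

1


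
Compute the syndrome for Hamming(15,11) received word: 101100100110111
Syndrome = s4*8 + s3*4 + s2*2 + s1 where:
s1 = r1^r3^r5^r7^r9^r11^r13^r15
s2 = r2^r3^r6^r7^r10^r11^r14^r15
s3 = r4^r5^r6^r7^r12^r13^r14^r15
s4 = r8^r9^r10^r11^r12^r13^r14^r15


s1=0, s2=0, s3=1, s4=1

Syndrome = 12 (error at position 12)


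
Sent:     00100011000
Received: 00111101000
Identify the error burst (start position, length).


XOR: 00011110000

Burst at position 3, length 4


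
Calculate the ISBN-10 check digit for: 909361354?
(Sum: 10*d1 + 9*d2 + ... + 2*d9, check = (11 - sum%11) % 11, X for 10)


Weighted sum: 259
259 mod 11 = 6

Check digit: 5


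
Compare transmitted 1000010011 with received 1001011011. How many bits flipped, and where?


XOR: 0001001000

2 error(s) at position(s): 3, 6


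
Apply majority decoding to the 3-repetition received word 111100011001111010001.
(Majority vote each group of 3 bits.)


Groups: 111, 100, 011, 001, 111, 010, 001
Majority votes: 1010100

1010100


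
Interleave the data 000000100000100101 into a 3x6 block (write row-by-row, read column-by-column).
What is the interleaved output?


Matrix:
  000000
  100000
  100101
Read columns: 011000000001000001

011000000001000001


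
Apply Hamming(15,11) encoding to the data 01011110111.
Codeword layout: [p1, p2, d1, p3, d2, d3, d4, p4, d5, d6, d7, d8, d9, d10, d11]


Parity bits: p1=0, p2=1, p3=1, p4=0

010110101110111


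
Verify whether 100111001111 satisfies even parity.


Number of 1s: 8

Yes, parity is correct (8 ones)


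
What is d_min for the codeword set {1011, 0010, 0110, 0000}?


Comparing all pairs, minimum distance: 1
Can detect 0 errors, correct 0 errors

1


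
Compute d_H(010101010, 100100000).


XOR: 110001010
Count of 1s: 4

4


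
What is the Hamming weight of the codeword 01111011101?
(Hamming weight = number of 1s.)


Counting 1s in 01111011101

8


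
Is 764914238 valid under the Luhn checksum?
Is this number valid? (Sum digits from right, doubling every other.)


Luhn sum = 48
48 mod 10 = 8

Invalid (Luhn sum mod 10 = 8)


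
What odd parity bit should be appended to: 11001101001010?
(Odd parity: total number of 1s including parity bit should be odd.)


Number of 1s in data: 7
Parity bit: 0

0


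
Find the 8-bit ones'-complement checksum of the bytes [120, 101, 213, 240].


Sum = 674 mod 256 = 162
Complement = 93

93


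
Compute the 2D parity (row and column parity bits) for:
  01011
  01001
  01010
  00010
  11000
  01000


Row parities: 100101
Column parities: 11010

Row P: 100101, Col P: 11010, Corner: 1


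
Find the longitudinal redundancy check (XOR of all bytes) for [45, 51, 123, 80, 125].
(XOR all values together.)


XOR chain: 45 ^ 51 ^ 123 ^ 80 ^ 125 = 72

72


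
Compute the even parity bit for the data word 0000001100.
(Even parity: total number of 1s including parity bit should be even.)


Number of 1s in data: 2
Parity bit: 0

0


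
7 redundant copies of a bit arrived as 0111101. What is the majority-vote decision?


Ones: 5 out of 7
Threshold: 4

1 (5/7 voted 1)


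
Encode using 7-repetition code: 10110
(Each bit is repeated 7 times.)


Each bit -> 7 copies

11111110000000111111111111110000000


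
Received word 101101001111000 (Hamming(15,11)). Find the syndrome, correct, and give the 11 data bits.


Syndrome = 4: error at position 4

Data: 10101111000 (corrected bit 4)


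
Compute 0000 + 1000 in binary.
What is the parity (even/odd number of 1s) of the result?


0000 = 0
1000 = 8
Sum = 8 = 1000
1s count = 1

odd parity (1 ones in 1000)


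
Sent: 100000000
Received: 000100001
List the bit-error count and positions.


XOR: 100100001

3 error(s) at position(s): 0, 3, 8


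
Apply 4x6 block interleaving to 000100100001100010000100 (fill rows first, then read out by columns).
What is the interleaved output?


Matrix:
  000100
  100001
  100010
  000100
Read columns: 011000000000100100100100

011000000000100100100100


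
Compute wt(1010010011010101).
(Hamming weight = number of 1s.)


Counting 1s in 1010010011010101

8


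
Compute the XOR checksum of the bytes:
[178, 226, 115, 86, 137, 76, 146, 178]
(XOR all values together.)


XOR chain: 178 ^ 226 ^ 115 ^ 86 ^ 137 ^ 76 ^ 146 ^ 178 = 144

144


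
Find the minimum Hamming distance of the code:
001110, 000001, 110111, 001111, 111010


Comparing all pairs, minimum distance: 1
Can detect 0 errors, correct 0 errors

1


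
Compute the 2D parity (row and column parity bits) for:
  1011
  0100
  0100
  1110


Row parities: 1111
Column parities: 0101

Row P: 1111, Col P: 0101, Corner: 0


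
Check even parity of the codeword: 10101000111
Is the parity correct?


Number of 1s: 6

Yes, parity is correct (6 ones)


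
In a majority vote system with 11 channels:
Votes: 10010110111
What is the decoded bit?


Ones: 7 out of 11
Threshold: 6

1 (7/11 voted 1)


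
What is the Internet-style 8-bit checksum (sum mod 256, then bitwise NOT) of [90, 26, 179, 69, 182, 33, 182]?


Sum = 761 mod 256 = 249
Complement = 6

6


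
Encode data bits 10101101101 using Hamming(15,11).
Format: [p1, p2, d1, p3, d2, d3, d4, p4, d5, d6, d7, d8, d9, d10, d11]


Parity bits: p1=0, p2=0, p3=0, p4=1

001001011101101


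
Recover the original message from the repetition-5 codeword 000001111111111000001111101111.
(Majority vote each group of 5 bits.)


Groups: 00000, 11111, 11111, 00000, 11111, 01111
Majority votes: 011011

011011


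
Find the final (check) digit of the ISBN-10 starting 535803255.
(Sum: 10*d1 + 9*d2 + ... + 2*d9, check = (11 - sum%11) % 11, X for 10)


Weighted sum: 221
221 mod 11 = 1

Check digit: X


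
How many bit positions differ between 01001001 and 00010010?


XOR: 01011011
Count of 1s: 5

5


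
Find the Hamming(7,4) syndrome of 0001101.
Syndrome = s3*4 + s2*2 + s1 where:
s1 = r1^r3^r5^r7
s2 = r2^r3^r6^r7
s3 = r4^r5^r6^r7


s1=0, s2=1, s3=1

Syndrome = 6 (error at position 6)


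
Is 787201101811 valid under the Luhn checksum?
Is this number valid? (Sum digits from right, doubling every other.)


Luhn sum = 36
36 mod 10 = 6

Invalid (Luhn sum mod 10 = 6)


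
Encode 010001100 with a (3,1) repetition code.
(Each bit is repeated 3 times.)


Each bit -> 3 copies

000111000000000111111000000


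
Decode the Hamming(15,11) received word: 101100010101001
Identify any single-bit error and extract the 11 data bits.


Syndrome = 7: error at position 7

Data: 10010101001 (corrected bit 7)


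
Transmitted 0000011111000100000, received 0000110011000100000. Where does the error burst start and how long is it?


XOR: 0000101100000000000

Burst at position 4, length 4


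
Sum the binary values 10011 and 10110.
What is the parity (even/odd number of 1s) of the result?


10011 = 19
10110 = 22
Sum = 41 = 101001
1s count = 3

odd parity (3 ones in 101001)


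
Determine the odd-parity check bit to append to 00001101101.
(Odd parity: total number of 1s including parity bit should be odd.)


Number of 1s in data: 5
Parity bit: 0

0


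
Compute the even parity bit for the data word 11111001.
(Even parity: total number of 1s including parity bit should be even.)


Number of 1s in data: 6
Parity bit: 0

0


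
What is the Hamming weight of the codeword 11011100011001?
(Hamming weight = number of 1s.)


Counting 1s in 11011100011001

8


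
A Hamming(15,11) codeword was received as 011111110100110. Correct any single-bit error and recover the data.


Syndrome = 0: no error detected

Data: 11110100110 (no errors)


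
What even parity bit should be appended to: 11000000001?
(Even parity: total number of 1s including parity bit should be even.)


Number of 1s in data: 3
Parity bit: 1

1


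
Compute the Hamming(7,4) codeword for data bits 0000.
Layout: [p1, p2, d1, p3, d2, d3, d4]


Parity bits: p1=0, p2=0, p3=0

0000000


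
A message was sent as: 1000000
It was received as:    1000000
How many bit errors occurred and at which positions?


XOR: 0000000

0 errors (received matches sent)


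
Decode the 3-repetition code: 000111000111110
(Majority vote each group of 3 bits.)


Groups: 000, 111, 000, 111, 110
Majority votes: 01011

01011


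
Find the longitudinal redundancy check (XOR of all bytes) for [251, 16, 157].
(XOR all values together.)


XOR chain: 251 ^ 16 ^ 157 = 118

118


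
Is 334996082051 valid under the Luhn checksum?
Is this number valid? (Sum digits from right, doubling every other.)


Luhn sum = 55
55 mod 10 = 5

Invalid (Luhn sum mod 10 = 5)


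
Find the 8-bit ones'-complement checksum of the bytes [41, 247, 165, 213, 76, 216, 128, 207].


Sum = 1293 mod 256 = 13
Complement = 242

242


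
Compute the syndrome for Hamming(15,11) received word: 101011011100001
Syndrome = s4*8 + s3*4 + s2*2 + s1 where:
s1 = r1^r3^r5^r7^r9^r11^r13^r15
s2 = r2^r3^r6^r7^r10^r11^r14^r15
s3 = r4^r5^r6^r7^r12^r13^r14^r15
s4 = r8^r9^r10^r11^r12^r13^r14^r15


s1=1, s2=0, s3=1, s4=0

Syndrome = 5 (error at position 5)


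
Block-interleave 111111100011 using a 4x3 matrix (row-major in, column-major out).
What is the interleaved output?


Matrix:
  111
  111
  100
  011
Read columns: 111011011101

111011011101


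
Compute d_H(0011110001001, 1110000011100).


XOR: 1101110010101
Count of 1s: 8

8


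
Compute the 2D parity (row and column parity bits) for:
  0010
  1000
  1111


Row parities: 110
Column parities: 0101

Row P: 110, Col P: 0101, Corner: 0


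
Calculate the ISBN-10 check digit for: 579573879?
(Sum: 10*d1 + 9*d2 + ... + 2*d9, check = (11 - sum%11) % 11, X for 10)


Weighted sum: 348
348 mod 11 = 7

Check digit: 4


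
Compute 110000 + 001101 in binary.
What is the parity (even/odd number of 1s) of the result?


110000 = 48
001101 = 13
Sum = 61 = 111101
1s count = 5

odd parity (5 ones in 111101)


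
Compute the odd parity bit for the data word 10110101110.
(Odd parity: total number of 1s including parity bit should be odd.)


Number of 1s in data: 7
Parity bit: 0

0


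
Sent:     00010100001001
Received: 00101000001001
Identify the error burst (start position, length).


XOR: 00111100000000

Burst at position 2, length 4


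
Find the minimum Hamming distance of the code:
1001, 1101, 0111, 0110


Comparing all pairs, minimum distance: 1
Can detect 0 errors, correct 0 errors

1


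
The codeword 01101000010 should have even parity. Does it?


Number of 1s: 4

Yes, parity is correct (4 ones)


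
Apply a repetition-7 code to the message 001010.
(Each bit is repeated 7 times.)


Each bit -> 7 copies

000000000000001111111000000011111110000000


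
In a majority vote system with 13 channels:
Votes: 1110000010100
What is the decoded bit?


Ones: 5 out of 13
Threshold: 7

0 (5/13 voted 1)


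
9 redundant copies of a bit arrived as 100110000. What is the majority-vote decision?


Ones: 3 out of 9
Threshold: 5

0 (3/9 voted 1)


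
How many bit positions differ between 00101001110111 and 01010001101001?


XOR: 01111000011110
Count of 1s: 8

8


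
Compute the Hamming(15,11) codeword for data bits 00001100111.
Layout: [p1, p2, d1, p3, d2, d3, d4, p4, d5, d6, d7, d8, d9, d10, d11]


Parity bits: p1=1, p2=1, p3=1, p4=1

110100011100111


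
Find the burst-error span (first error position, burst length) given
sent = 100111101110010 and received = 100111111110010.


XOR: 000000010000000

Burst at position 7, length 1


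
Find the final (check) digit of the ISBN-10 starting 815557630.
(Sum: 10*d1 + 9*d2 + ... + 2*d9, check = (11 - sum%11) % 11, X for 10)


Weighted sum: 262
262 mod 11 = 9

Check digit: 2


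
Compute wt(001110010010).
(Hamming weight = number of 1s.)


Counting 1s in 001110010010

5


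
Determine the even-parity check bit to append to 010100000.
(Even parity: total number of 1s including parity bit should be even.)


Number of 1s in data: 2
Parity bit: 0

0


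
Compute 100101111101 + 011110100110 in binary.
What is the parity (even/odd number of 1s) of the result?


100101111101 = 2429
011110100110 = 1958
Sum = 4387 = 1000100100011
1s count = 5

odd parity (5 ones in 1000100100011)


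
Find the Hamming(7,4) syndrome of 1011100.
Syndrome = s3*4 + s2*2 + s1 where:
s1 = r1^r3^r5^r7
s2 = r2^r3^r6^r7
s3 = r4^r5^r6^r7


s1=1, s2=1, s3=0

Syndrome = 3 (error at position 3)


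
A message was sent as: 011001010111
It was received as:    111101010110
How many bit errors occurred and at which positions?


XOR: 100100000001

3 error(s) at position(s): 0, 3, 11


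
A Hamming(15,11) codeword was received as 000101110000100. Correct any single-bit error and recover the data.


Syndrome = 0: no error detected

Data: 00110000100 (no errors)


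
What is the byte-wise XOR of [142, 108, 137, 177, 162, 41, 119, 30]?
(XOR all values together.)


XOR chain: 142 ^ 108 ^ 137 ^ 177 ^ 162 ^ 41 ^ 119 ^ 30 = 56

56


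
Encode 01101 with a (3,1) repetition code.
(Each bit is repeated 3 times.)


Each bit -> 3 copies

000111111000111


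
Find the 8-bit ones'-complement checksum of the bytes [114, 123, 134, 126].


Sum = 497 mod 256 = 241
Complement = 14

14


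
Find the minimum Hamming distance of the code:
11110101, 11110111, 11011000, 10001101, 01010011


Comparing all pairs, minimum distance: 1
Can detect 0 errors, correct 0 errors

1


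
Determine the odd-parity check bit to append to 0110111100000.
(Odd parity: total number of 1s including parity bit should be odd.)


Number of 1s in data: 6
Parity bit: 1

1


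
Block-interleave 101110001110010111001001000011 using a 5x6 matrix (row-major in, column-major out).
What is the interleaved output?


Matrix:
  101110
  001110
  010111
  001001
  000011
Read columns: 100000010011010111001110100111

100000010011010111001110100111


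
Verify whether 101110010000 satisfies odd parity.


Number of 1s: 5

Yes, parity is correct (5 ones)


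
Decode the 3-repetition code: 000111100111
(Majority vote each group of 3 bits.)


Groups: 000, 111, 100, 111
Majority votes: 0101

0101


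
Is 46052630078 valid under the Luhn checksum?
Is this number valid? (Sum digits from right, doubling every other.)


Luhn sum = 29
29 mod 10 = 9

Invalid (Luhn sum mod 10 = 9)


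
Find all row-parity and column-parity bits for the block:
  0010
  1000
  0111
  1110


Row parities: 1111
Column parities: 0011

Row P: 1111, Col P: 0011, Corner: 0


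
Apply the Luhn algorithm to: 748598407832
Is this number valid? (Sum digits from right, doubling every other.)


Luhn sum = 67
67 mod 10 = 7

Invalid (Luhn sum mod 10 = 7)


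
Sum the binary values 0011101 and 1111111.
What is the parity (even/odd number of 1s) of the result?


0011101 = 29
1111111 = 127
Sum = 156 = 10011100
1s count = 4

even parity (4 ones in 10011100)


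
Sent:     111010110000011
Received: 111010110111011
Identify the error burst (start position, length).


XOR: 000000000111000

Burst at position 9, length 3


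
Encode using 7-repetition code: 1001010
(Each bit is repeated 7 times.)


Each bit -> 7 copies

1111111000000000000001111111000000011111110000000


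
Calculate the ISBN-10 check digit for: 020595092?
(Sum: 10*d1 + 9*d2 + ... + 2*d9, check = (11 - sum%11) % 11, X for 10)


Weighted sum: 163
163 mod 11 = 9

Check digit: 2


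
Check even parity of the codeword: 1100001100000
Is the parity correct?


Number of 1s: 4

Yes, parity is correct (4 ones)


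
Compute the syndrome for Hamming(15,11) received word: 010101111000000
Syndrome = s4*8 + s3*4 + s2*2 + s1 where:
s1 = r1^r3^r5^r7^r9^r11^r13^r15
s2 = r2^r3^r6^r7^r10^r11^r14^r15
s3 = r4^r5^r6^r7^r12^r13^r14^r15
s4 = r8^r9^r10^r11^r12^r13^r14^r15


s1=0, s2=1, s3=1, s4=0

Syndrome = 6 (error at position 6)


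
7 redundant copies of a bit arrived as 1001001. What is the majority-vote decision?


Ones: 3 out of 7
Threshold: 4

0 (3/7 voted 1)


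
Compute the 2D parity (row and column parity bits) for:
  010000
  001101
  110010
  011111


Row parities: 1111
Column parities: 110000

Row P: 1111, Col P: 110000, Corner: 0


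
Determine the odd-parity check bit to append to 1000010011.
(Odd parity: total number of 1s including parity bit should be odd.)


Number of 1s in data: 4
Parity bit: 1

1


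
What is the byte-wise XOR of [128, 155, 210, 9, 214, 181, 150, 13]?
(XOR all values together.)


XOR chain: 128 ^ 155 ^ 210 ^ 9 ^ 214 ^ 181 ^ 150 ^ 13 = 56

56


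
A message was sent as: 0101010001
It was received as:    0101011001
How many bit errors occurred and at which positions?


XOR: 0000001000

1 error(s) at position(s): 6


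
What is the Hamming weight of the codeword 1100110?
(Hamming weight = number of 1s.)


Counting 1s in 1100110

4


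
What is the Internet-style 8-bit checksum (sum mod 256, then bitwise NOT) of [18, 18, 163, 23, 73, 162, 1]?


Sum = 458 mod 256 = 202
Complement = 53

53


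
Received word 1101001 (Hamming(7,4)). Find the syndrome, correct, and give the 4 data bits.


Syndrome = 0: no error detected

Data: 0001 (no errors)


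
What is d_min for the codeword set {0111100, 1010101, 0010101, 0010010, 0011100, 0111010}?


Comparing all pairs, minimum distance: 1
Can detect 0 errors, correct 0 errors

1


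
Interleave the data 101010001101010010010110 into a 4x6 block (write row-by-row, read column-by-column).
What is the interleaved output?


Matrix:
  101010
  001101
  010010
  010110
Read columns: 100000111100010110110100

100000111100010110110100


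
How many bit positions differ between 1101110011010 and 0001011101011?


XOR: 1100101110001
Count of 1s: 7

7


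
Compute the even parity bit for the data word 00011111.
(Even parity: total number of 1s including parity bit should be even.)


Number of 1s in data: 5
Parity bit: 1

1


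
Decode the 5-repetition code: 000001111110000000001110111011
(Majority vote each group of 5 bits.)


Groups: 00000, 11111, 10000, 00000, 11101, 11011
Majority votes: 010011

010011


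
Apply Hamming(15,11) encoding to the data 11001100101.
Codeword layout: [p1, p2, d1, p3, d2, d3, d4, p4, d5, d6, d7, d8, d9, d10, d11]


Parity bits: p1=1, p2=1, p3=1, p4=0

111110001100101


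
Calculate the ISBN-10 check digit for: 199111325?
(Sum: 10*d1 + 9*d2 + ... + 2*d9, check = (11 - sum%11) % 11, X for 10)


Weighted sum: 209
209 mod 11 = 0

Check digit: 0


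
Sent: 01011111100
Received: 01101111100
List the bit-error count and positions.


XOR: 00110000000

2 error(s) at position(s): 2, 3


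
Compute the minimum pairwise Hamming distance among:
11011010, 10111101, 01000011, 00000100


Comparing all pairs, minimum distance: 4
Can detect 3 errors, correct 1 errors

4


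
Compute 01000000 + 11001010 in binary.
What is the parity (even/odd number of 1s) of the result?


01000000 = 64
11001010 = 202
Sum = 266 = 100001010
1s count = 3

odd parity (3 ones in 100001010)


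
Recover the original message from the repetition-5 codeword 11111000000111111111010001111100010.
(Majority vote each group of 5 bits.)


Groups: 11111, 00000, 01111, 11111, 01000, 11111, 00010
Majority votes: 1011010

1011010


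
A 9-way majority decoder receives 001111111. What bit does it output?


Ones: 7 out of 9
Threshold: 5

1 (7/9 voted 1)


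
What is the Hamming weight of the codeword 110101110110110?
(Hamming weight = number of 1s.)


Counting 1s in 110101110110110

10


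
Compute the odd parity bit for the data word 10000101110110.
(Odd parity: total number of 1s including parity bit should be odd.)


Number of 1s in data: 7
Parity bit: 0

0


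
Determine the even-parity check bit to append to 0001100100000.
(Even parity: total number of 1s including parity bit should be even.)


Number of 1s in data: 3
Parity bit: 1

1


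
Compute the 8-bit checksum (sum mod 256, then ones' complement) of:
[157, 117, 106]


Sum = 380 mod 256 = 124
Complement = 131

131


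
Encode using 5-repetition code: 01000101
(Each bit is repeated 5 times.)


Each bit -> 5 copies

0000011111000000000000000111110000011111


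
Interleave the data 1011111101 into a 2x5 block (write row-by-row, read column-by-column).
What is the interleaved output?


Matrix:
  10111
  11101
Read columns: 1101111011

1101111011


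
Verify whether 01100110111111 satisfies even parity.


Number of 1s: 10

Yes, parity is correct (10 ones)


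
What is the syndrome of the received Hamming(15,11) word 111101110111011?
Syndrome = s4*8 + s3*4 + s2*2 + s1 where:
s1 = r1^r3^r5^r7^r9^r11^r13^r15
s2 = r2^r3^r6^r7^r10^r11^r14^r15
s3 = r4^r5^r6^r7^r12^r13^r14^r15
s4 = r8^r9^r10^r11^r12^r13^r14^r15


s1=1, s2=0, s3=0, s4=0

Syndrome = 1 (error at position 1)


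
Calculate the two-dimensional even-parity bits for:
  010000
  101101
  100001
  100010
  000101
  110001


Row parities: 100001
Column parities: 001010

Row P: 100001, Col P: 001010, Corner: 0


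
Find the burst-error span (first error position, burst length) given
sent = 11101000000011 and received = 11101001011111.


XOR: 00000001011100

Burst at position 7, length 5


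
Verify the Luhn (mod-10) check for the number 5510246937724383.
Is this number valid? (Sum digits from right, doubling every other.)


Luhn sum = 69
69 mod 10 = 9

Invalid (Luhn sum mod 10 = 9)


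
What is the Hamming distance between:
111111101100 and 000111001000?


XOR: 111000100100
Count of 1s: 5

5


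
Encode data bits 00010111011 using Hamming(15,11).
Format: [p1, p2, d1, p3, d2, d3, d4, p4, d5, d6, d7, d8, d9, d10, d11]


Parity bits: p1=1, p2=1, p3=0, p4=1

110000110111011


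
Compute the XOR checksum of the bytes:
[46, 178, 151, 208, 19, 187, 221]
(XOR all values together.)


XOR chain: 46 ^ 178 ^ 151 ^ 208 ^ 19 ^ 187 ^ 221 = 174

174


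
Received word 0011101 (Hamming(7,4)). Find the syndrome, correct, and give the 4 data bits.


Syndrome = 5: error at position 5

Data: 1001 (corrected bit 5)


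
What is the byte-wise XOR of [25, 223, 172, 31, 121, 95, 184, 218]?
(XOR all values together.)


XOR chain: 25 ^ 223 ^ 172 ^ 31 ^ 121 ^ 95 ^ 184 ^ 218 = 49

49


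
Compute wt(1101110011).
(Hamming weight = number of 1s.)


Counting 1s in 1101110011

7


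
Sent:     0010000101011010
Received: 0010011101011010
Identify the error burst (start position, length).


XOR: 0000011000000000

Burst at position 5, length 2


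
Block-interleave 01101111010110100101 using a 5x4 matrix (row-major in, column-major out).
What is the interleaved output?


Matrix:
  0110
  1111
  0101
  1010
  0101
Read columns: 01010111011101001101

01010111011101001101


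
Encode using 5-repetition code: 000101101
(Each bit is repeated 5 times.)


Each bit -> 5 copies

000000000000000111110000011111111110000011111


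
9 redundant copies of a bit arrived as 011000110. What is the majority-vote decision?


Ones: 4 out of 9
Threshold: 5

0 (4/9 voted 1)


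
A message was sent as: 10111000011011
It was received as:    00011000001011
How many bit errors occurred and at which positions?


XOR: 10100000010000

3 error(s) at position(s): 0, 2, 9


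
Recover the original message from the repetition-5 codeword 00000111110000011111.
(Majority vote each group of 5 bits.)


Groups: 00000, 11111, 00000, 11111
Majority votes: 0101

0101


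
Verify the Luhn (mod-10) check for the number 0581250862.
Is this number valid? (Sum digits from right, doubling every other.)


Luhn sum = 35
35 mod 10 = 5

Invalid (Luhn sum mod 10 = 5)


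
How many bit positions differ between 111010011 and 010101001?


XOR: 101111010
Count of 1s: 6

6


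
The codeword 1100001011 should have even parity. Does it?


Number of 1s: 5

No, parity error (5 ones)


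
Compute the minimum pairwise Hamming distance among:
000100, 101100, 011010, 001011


Comparing all pairs, minimum distance: 2
Can detect 1 errors, correct 0 errors

2
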